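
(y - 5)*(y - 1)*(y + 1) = y^3 - 5*y^2 - y + 5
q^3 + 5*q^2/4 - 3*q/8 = q*(q - 1/4)*(q + 3/2)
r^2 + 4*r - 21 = (r - 3)*(r + 7)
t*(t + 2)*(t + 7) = t^3 + 9*t^2 + 14*t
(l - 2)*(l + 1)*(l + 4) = l^3 + 3*l^2 - 6*l - 8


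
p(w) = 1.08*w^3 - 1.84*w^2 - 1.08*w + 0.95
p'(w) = 3.24*w^2 - 3.68*w - 1.08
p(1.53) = -1.14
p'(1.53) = 0.87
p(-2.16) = -16.19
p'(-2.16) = 21.99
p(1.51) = -1.16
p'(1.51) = 0.75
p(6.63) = 227.66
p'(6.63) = 116.94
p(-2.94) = -39.22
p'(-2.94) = 37.74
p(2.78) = 6.93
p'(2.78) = 13.73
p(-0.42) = 1.00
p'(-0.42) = 1.04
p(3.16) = 13.24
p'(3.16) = 19.64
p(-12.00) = -2117.29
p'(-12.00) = 509.64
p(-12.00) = -2117.29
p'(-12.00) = 509.64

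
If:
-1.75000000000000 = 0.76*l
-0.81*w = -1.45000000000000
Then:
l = -2.30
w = 1.79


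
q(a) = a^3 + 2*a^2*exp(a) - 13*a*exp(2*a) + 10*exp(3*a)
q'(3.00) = 207010.06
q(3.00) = 65685.66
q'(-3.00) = 27.46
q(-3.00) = -26.01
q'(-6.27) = 118.04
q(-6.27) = -246.34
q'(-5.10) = 78.23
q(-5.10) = -132.33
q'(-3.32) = 33.48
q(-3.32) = -35.74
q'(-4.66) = 65.39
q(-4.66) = -100.78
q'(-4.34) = 56.79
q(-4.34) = -81.25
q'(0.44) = 57.30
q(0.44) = 24.33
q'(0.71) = 131.63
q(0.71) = 48.37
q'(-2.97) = 26.93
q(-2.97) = -25.19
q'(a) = 2*a^2*exp(a) + 3*a^2 - 26*a*exp(2*a) + 4*a*exp(a) + 30*exp(3*a) - 13*exp(2*a)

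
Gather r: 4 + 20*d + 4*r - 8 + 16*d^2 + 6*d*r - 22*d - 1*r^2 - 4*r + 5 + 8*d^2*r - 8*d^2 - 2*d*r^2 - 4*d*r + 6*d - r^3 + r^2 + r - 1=8*d^2 - 2*d*r^2 + 4*d - r^3 + r*(8*d^2 + 2*d + 1)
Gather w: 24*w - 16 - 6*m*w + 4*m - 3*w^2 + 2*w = 4*m - 3*w^2 + w*(26 - 6*m) - 16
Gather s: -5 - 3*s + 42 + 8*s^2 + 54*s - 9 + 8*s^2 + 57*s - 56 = 16*s^2 + 108*s - 28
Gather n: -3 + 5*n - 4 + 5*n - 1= 10*n - 8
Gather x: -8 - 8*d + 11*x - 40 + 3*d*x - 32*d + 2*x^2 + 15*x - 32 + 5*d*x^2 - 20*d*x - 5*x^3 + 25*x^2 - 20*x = -40*d - 5*x^3 + x^2*(5*d + 27) + x*(6 - 17*d) - 80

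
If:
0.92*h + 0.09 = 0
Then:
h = -0.10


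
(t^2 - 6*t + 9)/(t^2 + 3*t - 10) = (t^2 - 6*t + 9)/(t^2 + 3*t - 10)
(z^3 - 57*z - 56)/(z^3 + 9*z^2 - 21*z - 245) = (z^2 - 7*z - 8)/(z^2 + 2*z - 35)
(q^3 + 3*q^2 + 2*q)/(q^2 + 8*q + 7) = q*(q + 2)/(q + 7)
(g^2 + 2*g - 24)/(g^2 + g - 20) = (g + 6)/(g + 5)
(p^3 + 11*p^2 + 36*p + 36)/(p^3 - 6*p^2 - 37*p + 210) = (p^2 + 5*p + 6)/(p^2 - 12*p + 35)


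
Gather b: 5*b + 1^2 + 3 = 5*b + 4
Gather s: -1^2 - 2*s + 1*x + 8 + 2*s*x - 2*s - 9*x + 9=s*(2*x - 4) - 8*x + 16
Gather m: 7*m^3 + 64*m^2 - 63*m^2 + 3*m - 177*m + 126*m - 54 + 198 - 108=7*m^3 + m^2 - 48*m + 36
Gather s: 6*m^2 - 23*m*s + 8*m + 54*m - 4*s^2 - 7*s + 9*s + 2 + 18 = 6*m^2 + 62*m - 4*s^2 + s*(2 - 23*m) + 20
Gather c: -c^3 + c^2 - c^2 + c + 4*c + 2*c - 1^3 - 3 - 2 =-c^3 + 7*c - 6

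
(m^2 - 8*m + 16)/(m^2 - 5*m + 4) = (m - 4)/(m - 1)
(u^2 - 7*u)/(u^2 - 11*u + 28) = u/(u - 4)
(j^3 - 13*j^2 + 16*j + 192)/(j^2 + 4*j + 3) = (j^2 - 16*j + 64)/(j + 1)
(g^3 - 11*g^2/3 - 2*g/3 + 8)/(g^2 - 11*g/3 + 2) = (3*g^2 - 2*g - 8)/(3*g - 2)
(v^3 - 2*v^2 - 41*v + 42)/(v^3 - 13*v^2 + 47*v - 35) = (v + 6)/(v - 5)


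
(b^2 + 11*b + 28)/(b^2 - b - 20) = (b + 7)/(b - 5)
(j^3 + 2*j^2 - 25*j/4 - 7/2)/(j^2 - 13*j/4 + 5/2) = (4*j^2 + 16*j + 7)/(4*j - 5)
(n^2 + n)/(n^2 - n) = (n + 1)/(n - 1)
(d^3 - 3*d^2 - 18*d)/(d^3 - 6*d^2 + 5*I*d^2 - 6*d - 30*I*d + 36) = d*(d + 3)/(d^2 + 5*I*d - 6)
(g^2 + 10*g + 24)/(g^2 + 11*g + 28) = (g + 6)/(g + 7)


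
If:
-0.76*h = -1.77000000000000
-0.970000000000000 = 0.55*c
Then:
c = -1.76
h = 2.33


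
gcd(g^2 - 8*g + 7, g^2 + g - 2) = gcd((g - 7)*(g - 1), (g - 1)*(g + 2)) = g - 1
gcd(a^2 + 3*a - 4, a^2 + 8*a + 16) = a + 4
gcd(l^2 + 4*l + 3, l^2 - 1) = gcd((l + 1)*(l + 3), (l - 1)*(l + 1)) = l + 1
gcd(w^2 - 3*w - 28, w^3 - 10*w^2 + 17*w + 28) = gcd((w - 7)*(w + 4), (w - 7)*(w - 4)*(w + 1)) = w - 7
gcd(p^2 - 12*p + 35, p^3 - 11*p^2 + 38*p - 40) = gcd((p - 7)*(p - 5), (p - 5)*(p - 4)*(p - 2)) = p - 5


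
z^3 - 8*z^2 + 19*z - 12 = (z - 4)*(z - 3)*(z - 1)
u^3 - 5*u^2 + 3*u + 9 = (u - 3)^2*(u + 1)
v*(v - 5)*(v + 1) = v^3 - 4*v^2 - 5*v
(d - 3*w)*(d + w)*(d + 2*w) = d^3 - 7*d*w^2 - 6*w^3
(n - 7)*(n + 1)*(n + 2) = n^3 - 4*n^2 - 19*n - 14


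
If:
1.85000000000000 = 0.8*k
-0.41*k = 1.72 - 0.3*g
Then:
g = 8.89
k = 2.31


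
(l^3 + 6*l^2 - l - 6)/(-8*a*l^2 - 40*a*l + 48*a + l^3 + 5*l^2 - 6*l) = (-l - 1)/(8*a - l)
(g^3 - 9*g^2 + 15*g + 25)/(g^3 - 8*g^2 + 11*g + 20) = (g - 5)/(g - 4)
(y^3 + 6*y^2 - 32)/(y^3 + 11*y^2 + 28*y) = (y^2 + 2*y - 8)/(y*(y + 7))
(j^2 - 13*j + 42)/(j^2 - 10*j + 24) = (j - 7)/(j - 4)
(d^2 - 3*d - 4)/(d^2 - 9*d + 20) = (d + 1)/(d - 5)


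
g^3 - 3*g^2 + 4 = (g - 2)^2*(g + 1)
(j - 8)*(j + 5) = j^2 - 3*j - 40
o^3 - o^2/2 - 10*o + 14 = (o - 2)^2*(o + 7/2)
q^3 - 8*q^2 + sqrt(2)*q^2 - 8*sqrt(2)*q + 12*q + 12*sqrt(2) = (q - 6)*(q - 2)*(q + sqrt(2))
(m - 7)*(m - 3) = m^2 - 10*m + 21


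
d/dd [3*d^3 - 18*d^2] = 9*d*(d - 4)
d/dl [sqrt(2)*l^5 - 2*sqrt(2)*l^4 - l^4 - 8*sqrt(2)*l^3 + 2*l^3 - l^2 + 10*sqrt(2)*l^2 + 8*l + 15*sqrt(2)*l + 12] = 5*sqrt(2)*l^4 - 8*sqrt(2)*l^3 - 4*l^3 - 24*sqrt(2)*l^2 + 6*l^2 - 2*l + 20*sqrt(2)*l + 8 + 15*sqrt(2)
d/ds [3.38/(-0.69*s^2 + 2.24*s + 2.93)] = (4.6644*s - 7.5712)/(-0.69*s^2 + 2.24*s + 2.93)^2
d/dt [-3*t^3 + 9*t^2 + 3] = 9*t*(2 - t)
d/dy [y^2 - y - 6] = 2*y - 1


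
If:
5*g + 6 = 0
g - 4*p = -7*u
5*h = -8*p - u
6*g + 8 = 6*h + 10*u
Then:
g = -6/5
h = -3/10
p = 31/200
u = 13/50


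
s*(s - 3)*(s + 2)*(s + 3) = s^4 + 2*s^3 - 9*s^2 - 18*s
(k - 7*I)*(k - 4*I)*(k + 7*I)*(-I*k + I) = -I*k^4 - 4*k^3 + I*k^3 + 4*k^2 - 49*I*k^2 - 196*k + 49*I*k + 196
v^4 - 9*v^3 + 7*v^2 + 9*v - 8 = (v - 8)*(v - 1)^2*(v + 1)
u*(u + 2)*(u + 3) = u^3 + 5*u^2 + 6*u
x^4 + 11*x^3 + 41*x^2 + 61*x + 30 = (x + 1)*(x + 2)*(x + 3)*(x + 5)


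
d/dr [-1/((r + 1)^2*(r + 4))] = 3*(r + 3)/((r + 1)^3*(r + 4)^2)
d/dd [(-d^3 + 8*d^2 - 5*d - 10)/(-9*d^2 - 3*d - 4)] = (9*d^4 + 6*d^3 - 57*d^2 - 244*d - 10)/(81*d^4 + 54*d^3 + 81*d^2 + 24*d + 16)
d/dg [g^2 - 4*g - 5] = 2*g - 4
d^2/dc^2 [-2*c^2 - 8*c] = -4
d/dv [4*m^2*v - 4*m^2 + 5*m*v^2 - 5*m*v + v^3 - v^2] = 4*m^2 + 10*m*v - 5*m + 3*v^2 - 2*v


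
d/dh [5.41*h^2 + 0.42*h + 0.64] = 10.82*h + 0.42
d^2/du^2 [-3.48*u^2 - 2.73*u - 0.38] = -6.96000000000000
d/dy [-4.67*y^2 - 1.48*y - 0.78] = -9.34*y - 1.48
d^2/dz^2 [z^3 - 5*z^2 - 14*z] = 6*z - 10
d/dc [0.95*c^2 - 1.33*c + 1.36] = 1.9*c - 1.33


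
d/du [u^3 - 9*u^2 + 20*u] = 3*u^2 - 18*u + 20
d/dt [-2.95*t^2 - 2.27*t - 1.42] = -5.9*t - 2.27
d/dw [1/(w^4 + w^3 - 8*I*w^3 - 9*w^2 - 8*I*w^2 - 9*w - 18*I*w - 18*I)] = (-4*w^3 - 3*w^2 + 24*I*w^2 + 18*w + 16*I*w + 9 + 18*I)/(-w^4 - w^3 + 8*I*w^3 + 9*w^2 + 8*I*w^2 + 9*w + 18*I*w + 18*I)^2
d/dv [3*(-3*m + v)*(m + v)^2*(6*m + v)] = -99*m^3 - 66*m^2*v + 45*m*v^2 + 12*v^3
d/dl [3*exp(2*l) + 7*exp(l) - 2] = (6*exp(l) + 7)*exp(l)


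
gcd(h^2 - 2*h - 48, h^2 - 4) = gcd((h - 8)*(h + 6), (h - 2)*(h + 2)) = 1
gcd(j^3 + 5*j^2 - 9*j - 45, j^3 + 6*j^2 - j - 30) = j^2 + 8*j + 15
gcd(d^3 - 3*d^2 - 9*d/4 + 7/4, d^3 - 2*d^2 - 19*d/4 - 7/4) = d^2 - 5*d/2 - 7/2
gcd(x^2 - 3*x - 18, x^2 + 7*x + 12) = x + 3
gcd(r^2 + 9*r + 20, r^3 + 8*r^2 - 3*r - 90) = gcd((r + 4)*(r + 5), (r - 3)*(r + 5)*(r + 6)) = r + 5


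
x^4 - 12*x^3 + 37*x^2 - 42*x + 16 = (x - 8)*(x - 2)*(x - 1)^2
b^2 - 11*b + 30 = (b - 6)*(b - 5)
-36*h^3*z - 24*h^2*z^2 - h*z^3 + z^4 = z*(-6*h + z)*(2*h + z)*(3*h + z)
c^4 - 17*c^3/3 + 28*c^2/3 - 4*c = c*(c - 3)*(c - 2)*(c - 2/3)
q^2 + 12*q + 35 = (q + 5)*(q + 7)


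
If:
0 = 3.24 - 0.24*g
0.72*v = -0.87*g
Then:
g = 13.50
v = -16.31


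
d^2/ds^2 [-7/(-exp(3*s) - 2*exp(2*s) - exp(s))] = 7*(9*exp(2*s) + 4*exp(s) + 1)*exp(-s)/(exp(4*s) + 4*exp(3*s) + 6*exp(2*s) + 4*exp(s) + 1)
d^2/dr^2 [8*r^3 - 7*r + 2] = 48*r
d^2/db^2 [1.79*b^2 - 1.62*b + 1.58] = 3.58000000000000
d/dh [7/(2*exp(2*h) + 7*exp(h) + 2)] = (-28*exp(h) - 49)*exp(h)/(2*exp(2*h) + 7*exp(h) + 2)^2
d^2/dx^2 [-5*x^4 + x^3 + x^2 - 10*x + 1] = -60*x^2 + 6*x + 2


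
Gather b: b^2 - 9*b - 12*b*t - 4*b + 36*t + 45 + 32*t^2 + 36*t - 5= b^2 + b*(-12*t - 13) + 32*t^2 + 72*t + 40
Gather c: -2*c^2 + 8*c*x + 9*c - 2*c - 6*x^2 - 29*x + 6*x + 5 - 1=-2*c^2 + c*(8*x + 7) - 6*x^2 - 23*x + 4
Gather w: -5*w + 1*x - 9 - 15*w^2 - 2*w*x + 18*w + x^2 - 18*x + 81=-15*w^2 + w*(13 - 2*x) + x^2 - 17*x + 72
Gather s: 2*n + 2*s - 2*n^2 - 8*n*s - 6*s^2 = -2*n^2 + 2*n - 6*s^2 + s*(2 - 8*n)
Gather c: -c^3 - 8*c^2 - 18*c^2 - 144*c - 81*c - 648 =-c^3 - 26*c^2 - 225*c - 648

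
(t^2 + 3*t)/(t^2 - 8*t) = (t + 3)/(t - 8)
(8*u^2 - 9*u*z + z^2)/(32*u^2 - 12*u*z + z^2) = (-u + z)/(-4*u + z)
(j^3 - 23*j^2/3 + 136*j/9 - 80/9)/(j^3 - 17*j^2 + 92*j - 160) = (9*j^2 - 24*j + 16)/(9*(j^2 - 12*j + 32))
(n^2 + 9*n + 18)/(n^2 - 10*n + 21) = (n^2 + 9*n + 18)/(n^2 - 10*n + 21)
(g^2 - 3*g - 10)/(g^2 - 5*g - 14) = (g - 5)/(g - 7)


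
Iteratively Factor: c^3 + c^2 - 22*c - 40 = (c + 2)*(c^2 - c - 20) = (c - 5)*(c + 2)*(c + 4)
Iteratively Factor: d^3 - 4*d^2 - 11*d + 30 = (d - 2)*(d^2 - 2*d - 15) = (d - 2)*(d + 3)*(d - 5)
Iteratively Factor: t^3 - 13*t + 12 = (t - 1)*(t^2 + t - 12) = (t - 1)*(t + 4)*(t - 3)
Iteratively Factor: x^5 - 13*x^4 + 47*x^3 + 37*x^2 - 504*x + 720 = (x - 4)*(x^4 - 9*x^3 + 11*x^2 + 81*x - 180) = (x - 5)*(x - 4)*(x^3 - 4*x^2 - 9*x + 36) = (x - 5)*(x - 4)*(x + 3)*(x^2 - 7*x + 12) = (x - 5)*(x - 4)^2*(x + 3)*(x - 3)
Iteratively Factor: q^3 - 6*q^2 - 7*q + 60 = (q + 3)*(q^2 - 9*q + 20) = (q - 5)*(q + 3)*(q - 4)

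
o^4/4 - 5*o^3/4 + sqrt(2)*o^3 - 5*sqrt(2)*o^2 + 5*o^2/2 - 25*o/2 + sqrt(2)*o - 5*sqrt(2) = (o/2 + sqrt(2)/2)^2*(o - 5)*(o + 2*sqrt(2))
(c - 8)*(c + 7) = c^2 - c - 56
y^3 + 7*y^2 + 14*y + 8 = (y + 1)*(y + 2)*(y + 4)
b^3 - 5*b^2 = b^2*(b - 5)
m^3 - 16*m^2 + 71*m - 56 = (m - 8)*(m - 7)*(m - 1)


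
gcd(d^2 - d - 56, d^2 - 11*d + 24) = d - 8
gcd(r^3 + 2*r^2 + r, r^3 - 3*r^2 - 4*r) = r^2 + r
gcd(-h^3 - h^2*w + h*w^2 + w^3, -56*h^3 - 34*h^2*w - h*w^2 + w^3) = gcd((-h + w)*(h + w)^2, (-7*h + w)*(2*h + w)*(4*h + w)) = 1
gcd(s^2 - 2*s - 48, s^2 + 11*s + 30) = s + 6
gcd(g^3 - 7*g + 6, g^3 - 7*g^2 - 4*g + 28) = g - 2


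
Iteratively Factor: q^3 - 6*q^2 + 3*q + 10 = (q - 2)*(q^2 - 4*q - 5) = (q - 5)*(q - 2)*(q + 1)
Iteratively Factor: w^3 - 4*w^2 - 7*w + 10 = (w - 5)*(w^2 + w - 2) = (w - 5)*(w + 2)*(w - 1)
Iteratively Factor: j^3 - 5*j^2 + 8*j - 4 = (j - 1)*(j^2 - 4*j + 4) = (j - 2)*(j - 1)*(j - 2)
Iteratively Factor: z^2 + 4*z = (z)*(z + 4)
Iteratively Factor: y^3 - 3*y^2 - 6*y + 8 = (y - 1)*(y^2 - 2*y - 8) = (y - 4)*(y - 1)*(y + 2)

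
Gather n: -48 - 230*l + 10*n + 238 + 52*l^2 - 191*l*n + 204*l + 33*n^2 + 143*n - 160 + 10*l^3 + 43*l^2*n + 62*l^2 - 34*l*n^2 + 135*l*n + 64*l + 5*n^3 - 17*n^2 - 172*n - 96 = 10*l^3 + 114*l^2 + 38*l + 5*n^3 + n^2*(16 - 34*l) + n*(43*l^2 - 56*l - 19) - 66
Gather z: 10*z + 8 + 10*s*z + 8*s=8*s + z*(10*s + 10) + 8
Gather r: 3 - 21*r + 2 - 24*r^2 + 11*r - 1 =-24*r^2 - 10*r + 4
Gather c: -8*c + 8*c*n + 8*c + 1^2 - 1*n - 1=8*c*n - n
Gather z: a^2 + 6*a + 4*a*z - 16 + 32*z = a^2 + 6*a + z*(4*a + 32) - 16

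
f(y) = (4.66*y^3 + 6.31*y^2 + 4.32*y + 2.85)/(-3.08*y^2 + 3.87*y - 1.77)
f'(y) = (6.16*y - 3.87)*(4.66*y^3 + 6.31*y^2 + 4.32*y + 2.85)/(-3.08*y^2 + 3.87*y - 1.77)^2 + (13.98*y^2 + 12.62*y + 4.32)/(-3.08*y^2 + 3.87*y - 1.77) = (-14.3528*y^4 + 36.0684*y^3 + 12.9807*y^2 - 4.7814*y - 18.6759)/(9.4864*y^4 - 23.8392*y^3 + 25.8801*y^2 - 13.6998*y + 3.1329)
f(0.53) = -13.02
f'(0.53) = -39.06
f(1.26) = -15.49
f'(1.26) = 10.02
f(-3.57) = 2.63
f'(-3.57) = -1.27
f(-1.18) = 0.11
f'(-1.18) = -0.73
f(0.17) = -3.16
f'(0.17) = -13.13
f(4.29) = -12.08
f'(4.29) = -1.04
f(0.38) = -7.60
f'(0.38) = -30.59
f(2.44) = -11.13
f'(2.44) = 0.55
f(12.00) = -22.60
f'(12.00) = -1.47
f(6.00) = -14.12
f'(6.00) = -1.30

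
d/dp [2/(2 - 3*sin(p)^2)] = 24*sin(2*p)/(3*cos(2*p) + 1)^2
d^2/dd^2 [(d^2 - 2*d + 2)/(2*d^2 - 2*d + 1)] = 2*(-4*d^3 + 18*d^2 - 12*d + 1)/(8*d^6 - 24*d^5 + 36*d^4 - 32*d^3 + 18*d^2 - 6*d + 1)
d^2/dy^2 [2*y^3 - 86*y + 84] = 12*y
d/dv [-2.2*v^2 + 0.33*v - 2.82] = 0.33 - 4.4*v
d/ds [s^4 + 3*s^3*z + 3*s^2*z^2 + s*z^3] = 4*s^3 + 9*s^2*z + 6*s*z^2 + z^3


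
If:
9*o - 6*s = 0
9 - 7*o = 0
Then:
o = 9/7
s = 27/14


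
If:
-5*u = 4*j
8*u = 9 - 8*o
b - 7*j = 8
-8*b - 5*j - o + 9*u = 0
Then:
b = 769/552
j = -521/552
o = 1021/2760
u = 521/690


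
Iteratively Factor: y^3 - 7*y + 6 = (y - 1)*(y^2 + y - 6) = (y - 2)*(y - 1)*(y + 3)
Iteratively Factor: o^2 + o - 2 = (o - 1)*(o + 2)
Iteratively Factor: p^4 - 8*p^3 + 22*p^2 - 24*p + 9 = (p - 1)*(p^3 - 7*p^2 + 15*p - 9) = (p - 3)*(p - 1)*(p^2 - 4*p + 3) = (p - 3)^2*(p - 1)*(p - 1)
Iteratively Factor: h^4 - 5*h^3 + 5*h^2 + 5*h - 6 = (h + 1)*(h^3 - 6*h^2 + 11*h - 6) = (h - 1)*(h + 1)*(h^2 - 5*h + 6) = (h - 3)*(h - 1)*(h + 1)*(h - 2)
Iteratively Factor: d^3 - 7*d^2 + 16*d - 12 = (d - 2)*(d^2 - 5*d + 6) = (d - 3)*(d - 2)*(d - 2)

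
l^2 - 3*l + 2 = (l - 2)*(l - 1)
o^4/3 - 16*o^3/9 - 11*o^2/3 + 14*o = o*(o/3 + 1)*(o - 6)*(o - 7/3)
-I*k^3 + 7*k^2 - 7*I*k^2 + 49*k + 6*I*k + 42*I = (k + 7)*(k + 6*I)*(-I*k + 1)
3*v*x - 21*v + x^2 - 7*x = (3*v + x)*(x - 7)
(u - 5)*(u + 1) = u^2 - 4*u - 5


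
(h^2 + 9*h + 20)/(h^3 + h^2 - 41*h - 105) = (h + 4)/(h^2 - 4*h - 21)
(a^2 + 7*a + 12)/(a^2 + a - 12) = (a + 3)/(a - 3)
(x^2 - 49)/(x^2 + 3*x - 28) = (x - 7)/(x - 4)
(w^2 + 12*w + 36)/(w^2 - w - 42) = (w + 6)/(w - 7)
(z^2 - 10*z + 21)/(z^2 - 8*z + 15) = (z - 7)/(z - 5)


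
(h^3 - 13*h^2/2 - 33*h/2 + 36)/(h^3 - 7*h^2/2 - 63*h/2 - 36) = (2*h - 3)/(2*h + 3)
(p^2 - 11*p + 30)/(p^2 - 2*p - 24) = (p - 5)/(p + 4)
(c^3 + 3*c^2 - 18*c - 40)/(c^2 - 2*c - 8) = c + 5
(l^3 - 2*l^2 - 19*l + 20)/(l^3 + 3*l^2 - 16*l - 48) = (l^2 - 6*l + 5)/(l^2 - l - 12)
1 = 1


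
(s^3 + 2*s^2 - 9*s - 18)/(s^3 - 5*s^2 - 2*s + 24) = (s + 3)/(s - 4)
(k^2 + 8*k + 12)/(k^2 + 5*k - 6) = (k + 2)/(k - 1)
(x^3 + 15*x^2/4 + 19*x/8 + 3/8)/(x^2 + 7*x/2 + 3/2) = x + 1/4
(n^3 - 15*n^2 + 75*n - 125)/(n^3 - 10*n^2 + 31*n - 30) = (n^2 - 10*n + 25)/(n^2 - 5*n + 6)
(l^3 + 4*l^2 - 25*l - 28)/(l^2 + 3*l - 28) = l + 1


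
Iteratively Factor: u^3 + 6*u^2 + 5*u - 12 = (u + 4)*(u^2 + 2*u - 3) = (u + 3)*(u + 4)*(u - 1)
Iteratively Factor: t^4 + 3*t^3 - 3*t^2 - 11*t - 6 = (t + 1)*(t^3 + 2*t^2 - 5*t - 6) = (t + 1)*(t + 3)*(t^2 - t - 2) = (t - 2)*(t + 1)*(t + 3)*(t + 1)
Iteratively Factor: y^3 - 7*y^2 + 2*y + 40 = (y - 4)*(y^2 - 3*y - 10) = (y - 5)*(y - 4)*(y + 2)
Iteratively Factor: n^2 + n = (n + 1)*(n)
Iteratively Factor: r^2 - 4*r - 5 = (r + 1)*(r - 5)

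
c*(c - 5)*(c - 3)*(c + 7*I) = c^4 - 8*c^3 + 7*I*c^3 + 15*c^2 - 56*I*c^2 + 105*I*c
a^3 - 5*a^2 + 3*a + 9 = (a - 3)^2*(a + 1)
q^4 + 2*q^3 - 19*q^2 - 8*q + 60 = (q - 3)*(q - 2)*(q + 2)*(q + 5)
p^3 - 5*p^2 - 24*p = p*(p - 8)*(p + 3)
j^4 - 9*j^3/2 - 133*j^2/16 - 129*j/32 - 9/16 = (j - 6)*(j + 1/4)*(j + 1/2)*(j + 3/4)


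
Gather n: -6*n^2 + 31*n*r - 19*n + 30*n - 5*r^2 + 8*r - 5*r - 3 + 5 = -6*n^2 + n*(31*r + 11) - 5*r^2 + 3*r + 2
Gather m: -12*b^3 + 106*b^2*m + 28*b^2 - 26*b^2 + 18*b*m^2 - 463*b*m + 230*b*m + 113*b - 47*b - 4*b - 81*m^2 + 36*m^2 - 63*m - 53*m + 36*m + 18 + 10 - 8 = -12*b^3 + 2*b^2 + 62*b + m^2*(18*b - 45) + m*(106*b^2 - 233*b - 80) + 20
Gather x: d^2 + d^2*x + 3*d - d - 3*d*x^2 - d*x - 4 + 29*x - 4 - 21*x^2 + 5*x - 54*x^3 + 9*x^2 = d^2 + 2*d - 54*x^3 + x^2*(-3*d - 12) + x*(d^2 - d + 34) - 8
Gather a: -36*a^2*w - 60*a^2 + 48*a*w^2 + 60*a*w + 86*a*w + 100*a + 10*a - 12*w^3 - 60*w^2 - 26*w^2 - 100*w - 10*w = a^2*(-36*w - 60) + a*(48*w^2 + 146*w + 110) - 12*w^3 - 86*w^2 - 110*w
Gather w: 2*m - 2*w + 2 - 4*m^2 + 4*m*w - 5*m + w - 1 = -4*m^2 - 3*m + w*(4*m - 1) + 1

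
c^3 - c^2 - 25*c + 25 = (c - 5)*(c - 1)*(c + 5)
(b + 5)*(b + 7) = b^2 + 12*b + 35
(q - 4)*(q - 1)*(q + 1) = q^3 - 4*q^2 - q + 4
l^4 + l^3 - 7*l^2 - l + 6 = (l - 2)*(l - 1)*(l + 1)*(l + 3)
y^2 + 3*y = y*(y + 3)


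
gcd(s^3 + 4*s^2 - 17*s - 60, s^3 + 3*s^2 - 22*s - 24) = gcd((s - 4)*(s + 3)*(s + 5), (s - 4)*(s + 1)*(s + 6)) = s - 4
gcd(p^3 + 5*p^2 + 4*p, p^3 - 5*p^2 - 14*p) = p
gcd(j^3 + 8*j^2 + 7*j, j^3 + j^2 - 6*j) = j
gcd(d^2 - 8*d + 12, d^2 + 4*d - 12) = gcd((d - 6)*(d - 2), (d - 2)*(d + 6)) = d - 2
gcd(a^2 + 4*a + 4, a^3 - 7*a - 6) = a + 2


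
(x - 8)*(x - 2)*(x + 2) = x^3 - 8*x^2 - 4*x + 32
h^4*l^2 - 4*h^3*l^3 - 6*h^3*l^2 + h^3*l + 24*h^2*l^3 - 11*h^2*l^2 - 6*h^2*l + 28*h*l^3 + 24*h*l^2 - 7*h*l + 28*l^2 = (h - 7)*(h - 4*l)*(h*l + 1)*(h*l + l)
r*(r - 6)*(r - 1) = r^3 - 7*r^2 + 6*r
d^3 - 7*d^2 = d^2*(d - 7)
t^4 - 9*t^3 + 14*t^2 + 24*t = t*(t - 6)*(t - 4)*(t + 1)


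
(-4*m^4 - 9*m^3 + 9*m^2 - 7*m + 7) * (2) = -8*m^4 - 18*m^3 + 18*m^2 - 14*m + 14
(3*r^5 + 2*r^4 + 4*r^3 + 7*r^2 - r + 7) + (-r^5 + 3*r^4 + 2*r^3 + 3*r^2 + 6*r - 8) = 2*r^5 + 5*r^4 + 6*r^3 + 10*r^2 + 5*r - 1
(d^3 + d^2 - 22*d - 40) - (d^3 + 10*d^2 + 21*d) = -9*d^2 - 43*d - 40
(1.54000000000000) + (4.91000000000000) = 6.45000000000000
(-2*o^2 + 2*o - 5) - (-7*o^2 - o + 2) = 5*o^2 + 3*o - 7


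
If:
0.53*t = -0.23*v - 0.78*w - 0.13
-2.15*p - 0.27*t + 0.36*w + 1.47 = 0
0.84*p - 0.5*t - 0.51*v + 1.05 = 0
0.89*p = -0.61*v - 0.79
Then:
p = -0.06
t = 3.23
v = -1.21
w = -2.01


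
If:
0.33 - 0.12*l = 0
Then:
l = 2.75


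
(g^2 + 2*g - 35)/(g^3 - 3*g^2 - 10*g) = (g + 7)/(g*(g + 2))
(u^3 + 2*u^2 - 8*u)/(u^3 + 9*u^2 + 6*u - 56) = u/(u + 7)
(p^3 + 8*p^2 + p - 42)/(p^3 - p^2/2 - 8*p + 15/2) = 2*(p^2 + 5*p - 14)/(2*p^2 - 7*p + 5)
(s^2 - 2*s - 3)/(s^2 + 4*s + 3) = (s - 3)/(s + 3)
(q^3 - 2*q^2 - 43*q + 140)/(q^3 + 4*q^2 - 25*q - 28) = (q - 5)/(q + 1)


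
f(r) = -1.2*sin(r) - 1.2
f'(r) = -1.2*cos(r)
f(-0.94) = -0.23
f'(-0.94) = -0.71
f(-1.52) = -0.00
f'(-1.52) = -0.06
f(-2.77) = -0.76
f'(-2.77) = 1.12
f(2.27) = -2.12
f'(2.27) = 0.77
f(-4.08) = -2.17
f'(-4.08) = 0.71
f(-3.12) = -1.17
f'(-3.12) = 1.20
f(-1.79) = -0.03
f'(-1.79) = 0.26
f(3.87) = -0.40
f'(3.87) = 0.90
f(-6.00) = -1.54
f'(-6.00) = -1.15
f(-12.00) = -1.84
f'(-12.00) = -1.01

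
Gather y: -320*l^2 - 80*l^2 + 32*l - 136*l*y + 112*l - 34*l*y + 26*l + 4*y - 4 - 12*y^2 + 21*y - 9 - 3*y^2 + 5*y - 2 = -400*l^2 + 170*l - 15*y^2 + y*(30 - 170*l) - 15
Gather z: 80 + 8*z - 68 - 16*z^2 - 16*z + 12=-16*z^2 - 8*z + 24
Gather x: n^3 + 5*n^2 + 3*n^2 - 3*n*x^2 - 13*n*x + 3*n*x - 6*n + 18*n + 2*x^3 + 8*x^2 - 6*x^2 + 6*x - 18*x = n^3 + 8*n^2 + 12*n + 2*x^3 + x^2*(2 - 3*n) + x*(-10*n - 12)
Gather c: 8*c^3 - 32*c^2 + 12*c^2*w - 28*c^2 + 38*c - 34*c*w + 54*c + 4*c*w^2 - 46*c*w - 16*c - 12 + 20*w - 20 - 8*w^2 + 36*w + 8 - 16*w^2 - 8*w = 8*c^3 + c^2*(12*w - 60) + c*(4*w^2 - 80*w + 76) - 24*w^2 + 48*w - 24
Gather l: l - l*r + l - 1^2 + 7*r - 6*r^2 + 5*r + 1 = l*(2 - r) - 6*r^2 + 12*r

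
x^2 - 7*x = x*(x - 7)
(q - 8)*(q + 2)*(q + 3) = q^3 - 3*q^2 - 34*q - 48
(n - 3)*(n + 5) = n^2 + 2*n - 15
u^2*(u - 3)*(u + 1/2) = u^4 - 5*u^3/2 - 3*u^2/2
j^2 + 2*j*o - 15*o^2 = (j - 3*o)*(j + 5*o)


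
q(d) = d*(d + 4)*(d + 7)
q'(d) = d*(d + 4) + d*(d + 7) + (d + 4)*(d + 7) = 3*d^2 + 22*d + 28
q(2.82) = 188.86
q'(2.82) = 113.90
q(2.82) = 188.86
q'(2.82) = 113.90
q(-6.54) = 7.64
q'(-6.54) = 12.43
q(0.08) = 2.31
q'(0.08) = 29.78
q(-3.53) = -5.76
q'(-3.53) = -12.28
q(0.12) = 3.52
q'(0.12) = 30.68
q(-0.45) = -10.46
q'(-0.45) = 18.71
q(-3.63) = -4.53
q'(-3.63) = -12.33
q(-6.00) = 12.00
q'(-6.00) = 4.00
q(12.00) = 3648.00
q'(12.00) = 724.00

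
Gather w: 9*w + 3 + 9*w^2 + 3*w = 9*w^2 + 12*w + 3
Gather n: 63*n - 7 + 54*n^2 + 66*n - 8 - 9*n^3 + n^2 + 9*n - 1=-9*n^3 + 55*n^2 + 138*n - 16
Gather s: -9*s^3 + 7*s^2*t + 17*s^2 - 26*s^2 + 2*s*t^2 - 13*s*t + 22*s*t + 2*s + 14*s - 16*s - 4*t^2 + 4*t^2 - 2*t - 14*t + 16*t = -9*s^3 + s^2*(7*t - 9) + s*(2*t^2 + 9*t)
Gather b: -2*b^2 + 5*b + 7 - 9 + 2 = -2*b^2 + 5*b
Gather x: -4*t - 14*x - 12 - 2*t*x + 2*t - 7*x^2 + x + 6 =-2*t - 7*x^2 + x*(-2*t - 13) - 6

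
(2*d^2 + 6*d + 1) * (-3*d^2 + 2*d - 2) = -6*d^4 - 14*d^3 + 5*d^2 - 10*d - 2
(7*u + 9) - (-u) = 8*u + 9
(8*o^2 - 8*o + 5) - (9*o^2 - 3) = -o^2 - 8*o + 8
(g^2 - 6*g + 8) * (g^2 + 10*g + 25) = g^4 + 4*g^3 - 27*g^2 - 70*g + 200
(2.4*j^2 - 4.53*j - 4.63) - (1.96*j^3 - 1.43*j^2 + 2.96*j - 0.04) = -1.96*j^3 + 3.83*j^2 - 7.49*j - 4.59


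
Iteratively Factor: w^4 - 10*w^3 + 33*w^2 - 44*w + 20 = (w - 5)*(w^3 - 5*w^2 + 8*w - 4) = (w - 5)*(w - 1)*(w^2 - 4*w + 4) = (w - 5)*(w - 2)*(w - 1)*(w - 2)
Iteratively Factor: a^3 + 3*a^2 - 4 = (a + 2)*(a^2 + a - 2) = (a - 1)*(a + 2)*(a + 2)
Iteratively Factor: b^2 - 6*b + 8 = (b - 2)*(b - 4)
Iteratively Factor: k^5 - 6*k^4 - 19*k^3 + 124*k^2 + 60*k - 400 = (k + 2)*(k^4 - 8*k^3 - 3*k^2 + 130*k - 200) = (k + 2)*(k + 4)*(k^3 - 12*k^2 + 45*k - 50) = (k - 2)*(k + 2)*(k + 4)*(k^2 - 10*k + 25) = (k - 5)*(k - 2)*(k + 2)*(k + 4)*(k - 5)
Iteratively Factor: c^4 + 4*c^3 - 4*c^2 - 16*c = (c)*(c^3 + 4*c^2 - 4*c - 16) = c*(c - 2)*(c^2 + 6*c + 8) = c*(c - 2)*(c + 4)*(c + 2)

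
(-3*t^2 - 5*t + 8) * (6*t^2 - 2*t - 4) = -18*t^4 - 24*t^3 + 70*t^2 + 4*t - 32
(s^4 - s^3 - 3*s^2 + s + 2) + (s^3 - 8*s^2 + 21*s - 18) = s^4 - 11*s^2 + 22*s - 16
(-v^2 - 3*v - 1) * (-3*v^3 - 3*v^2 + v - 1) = 3*v^5 + 12*v^4 + 11*v^3 + v^2 + 2*v + 1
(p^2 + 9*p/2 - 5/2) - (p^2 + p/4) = 17*p/4 - 5/2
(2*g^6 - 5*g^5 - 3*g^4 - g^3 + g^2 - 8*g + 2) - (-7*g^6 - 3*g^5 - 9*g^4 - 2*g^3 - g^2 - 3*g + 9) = 9*g^6 - 2*g^5 + 6*g^4 + g^3 + 2*g^2 - 5*g - 7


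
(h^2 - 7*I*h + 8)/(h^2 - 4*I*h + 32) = (h + I)/(h + 4*I)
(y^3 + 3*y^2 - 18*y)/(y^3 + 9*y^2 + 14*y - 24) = y*(y - 3)/(y^2 + 3*y - 4)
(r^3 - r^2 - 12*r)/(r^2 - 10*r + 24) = r*(r + 3)/(r - 6)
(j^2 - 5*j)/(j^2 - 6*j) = (j - 5)/(j - 6)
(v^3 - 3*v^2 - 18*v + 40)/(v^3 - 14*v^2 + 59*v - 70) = (v + 4)/(v - 7)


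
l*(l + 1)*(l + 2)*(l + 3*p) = l^4 + 3*l^3*p + 3*l^3 + 9*l^2*p + 2*l^2 + 6*l*p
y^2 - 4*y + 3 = (y - 3)*(y - 1)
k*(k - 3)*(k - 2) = k^3 - 5*k^2 + 6*k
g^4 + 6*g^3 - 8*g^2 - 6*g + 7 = (g - 1)^2*(g + 1)*(g + 7)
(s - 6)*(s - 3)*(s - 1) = s^3 - 10*s^2 + 27*s - 18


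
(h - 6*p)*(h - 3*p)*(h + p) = h^3 - 8*h^2*p + 9*h*p^2 + 18*p^3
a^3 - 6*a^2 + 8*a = a*(a - 4)*(a - 2)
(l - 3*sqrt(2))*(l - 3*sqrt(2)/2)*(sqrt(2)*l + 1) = sqrt(2)*l^3 - 8*l^2 + 9*sqrt(2)*l/2 + 9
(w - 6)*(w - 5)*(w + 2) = w^3 - 9*w^2 + 8*w + 60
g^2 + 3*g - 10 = (g - 2)*(g + 5)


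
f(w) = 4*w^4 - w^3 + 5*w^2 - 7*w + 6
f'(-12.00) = -28207.00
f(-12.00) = 85482.00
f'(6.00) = 3401.00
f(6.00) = 5112.00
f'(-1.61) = -97.65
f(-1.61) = 61.28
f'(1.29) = 35.25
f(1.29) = 14.22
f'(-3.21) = -599.23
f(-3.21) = 537.76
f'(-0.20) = -9.25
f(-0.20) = 7.61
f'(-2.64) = -348.70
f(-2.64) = 272.03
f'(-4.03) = -1143.24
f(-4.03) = 1235.93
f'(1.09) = 21.06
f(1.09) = 8.66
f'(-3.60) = -828.38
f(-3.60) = 814.50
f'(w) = 16*w^3 - 3*w^2 + 10*w - 7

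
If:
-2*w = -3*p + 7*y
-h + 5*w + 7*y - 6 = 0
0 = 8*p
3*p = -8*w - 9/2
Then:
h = -123/16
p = 0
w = -9/16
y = 9/56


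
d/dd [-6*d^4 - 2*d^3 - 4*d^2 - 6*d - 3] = -24*d^3 - 6*d^2 - 8*d - 6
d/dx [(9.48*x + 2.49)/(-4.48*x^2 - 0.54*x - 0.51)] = (42.4704*x^2 + 22.3104*x - 3.4902)/(20.0704*x^4 + 4.8384*x^3 + 4.8612*x^2 + 0.5508*x + 0.2601)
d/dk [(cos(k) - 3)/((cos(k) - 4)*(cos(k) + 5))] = (cos(k)^2 - 6*cos(k) + 17)*sin(k)/((cos(k) - 4)^2*(cos(k) + 5)^2)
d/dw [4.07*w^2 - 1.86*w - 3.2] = 8.14*w - 1.86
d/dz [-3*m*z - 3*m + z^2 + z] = -3*m + 2*z + 1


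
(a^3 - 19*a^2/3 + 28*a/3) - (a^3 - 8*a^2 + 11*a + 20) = 5*a^2/3 - 5*a/3 - 20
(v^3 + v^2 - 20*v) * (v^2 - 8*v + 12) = v^5 - 7*v^4 - 16*v^3 + 172*v^2 - 240*v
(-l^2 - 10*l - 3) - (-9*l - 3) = -l^2 - l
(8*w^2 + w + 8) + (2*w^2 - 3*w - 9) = 10*w^2 - 2*w - 1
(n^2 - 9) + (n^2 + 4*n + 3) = 2*n^2 + 4*n - 6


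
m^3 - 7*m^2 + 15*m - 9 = (m - 3)^2*(m - 1)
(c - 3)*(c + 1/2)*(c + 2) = c^3 - c^2/2 - 13*c/2 - 3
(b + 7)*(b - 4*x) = b^2 - 4*b*x + 7*b - 28*x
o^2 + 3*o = o*(o + 3)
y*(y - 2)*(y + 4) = y^3 + 2*y^2 - 8*y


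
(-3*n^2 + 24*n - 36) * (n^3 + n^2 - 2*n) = -3*n^5 + 21*n^4 - 6*n^3 - 84*n^2 + 72*n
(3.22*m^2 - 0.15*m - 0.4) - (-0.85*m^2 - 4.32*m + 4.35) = 4.07*m^2 + 4.17*m - 4.75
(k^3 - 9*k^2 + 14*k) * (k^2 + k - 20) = k^5 - 8*k^4 - 15*k^3 + 194*k^2 - 280*k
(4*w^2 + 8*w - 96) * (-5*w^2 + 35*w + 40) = -20*w^4 + 100*w^3 + 920*w^2 - 3040*w - 3840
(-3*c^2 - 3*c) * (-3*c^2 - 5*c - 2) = 9*c^4 + 24*c^3 + 21*c^2 + 6*c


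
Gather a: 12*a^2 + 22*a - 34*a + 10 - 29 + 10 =12*a^2 - 12*a - 9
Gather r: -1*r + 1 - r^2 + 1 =-r^2 - r + 2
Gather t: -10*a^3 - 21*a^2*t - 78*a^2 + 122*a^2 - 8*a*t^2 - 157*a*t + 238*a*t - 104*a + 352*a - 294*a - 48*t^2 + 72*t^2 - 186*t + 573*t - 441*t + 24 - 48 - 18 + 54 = -10*a^3 + 44*a^2 - 46*a + t^2*(24 - 8*a) + t*(-21*a^2 + 81*a - 54) + 12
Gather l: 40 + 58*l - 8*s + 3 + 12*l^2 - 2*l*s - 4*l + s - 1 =12*l^2 + l*(54 - 2*s) - 7*s + 42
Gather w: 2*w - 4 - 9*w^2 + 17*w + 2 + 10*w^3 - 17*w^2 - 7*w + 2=10*w^3 - 26*w^2 + 12*w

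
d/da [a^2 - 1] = 2*a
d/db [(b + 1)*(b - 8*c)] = 2*b - 8*c + 1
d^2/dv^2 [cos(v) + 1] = -cos(v)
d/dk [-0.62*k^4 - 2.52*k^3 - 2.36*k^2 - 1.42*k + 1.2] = -2.48*k^3 - 7.56*k^2 - 4.72*k - 1.42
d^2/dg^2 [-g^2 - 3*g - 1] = -2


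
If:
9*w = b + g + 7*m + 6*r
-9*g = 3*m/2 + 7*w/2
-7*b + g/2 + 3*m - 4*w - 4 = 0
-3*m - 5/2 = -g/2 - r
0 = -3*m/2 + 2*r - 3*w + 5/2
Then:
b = -5645/1877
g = -3864/1877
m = 2051/1877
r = 25555/3754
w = 9057/1877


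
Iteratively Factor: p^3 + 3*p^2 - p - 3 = (p + 1)*(p^2 + 2*p - 3) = (p + 1)*(p + 3)*(p - 1)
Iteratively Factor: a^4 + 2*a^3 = (a + 2)*(a^3) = a*(a + 2)*(a^2) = a^2*(a + 2)*(a)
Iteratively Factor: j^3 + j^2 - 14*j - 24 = (j + 3)*(j^2 - 2*j - 8) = (j - 4)*(j + 3)*(j + 2)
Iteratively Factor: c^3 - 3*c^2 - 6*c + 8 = (c - 4)*(c^2 + c - 2) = (c - 4)*(c + 2)*(c - 1)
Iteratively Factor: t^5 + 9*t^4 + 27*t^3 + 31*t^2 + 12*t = (t + 4)*(t^4 + 5*t^3 + 7*t^2 + 3*t) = (t + 1)*(t + 4)*(t^3 + 4*t^2 + 3*t) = t*(t + 1)*(t + 4)*(t^2 + 4*t + 3) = t*(t + 1)^2*(t + 4)*(t + 3)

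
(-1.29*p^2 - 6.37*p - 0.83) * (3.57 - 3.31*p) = 4.2699*p^3 + 16.4794*p^2 - 19.9936*p - 2.9631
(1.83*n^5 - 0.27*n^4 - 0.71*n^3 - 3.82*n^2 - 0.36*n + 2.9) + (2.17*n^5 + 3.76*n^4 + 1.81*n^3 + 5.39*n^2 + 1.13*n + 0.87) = 4.0*n^5 + 3.49*n^4 + 1.1*n^3 + 1.57*n^2 + 0.77*n + 3.77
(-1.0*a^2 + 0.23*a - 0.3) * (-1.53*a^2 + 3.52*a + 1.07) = 1.53*a^4 - 3.8719*a^3 + 0.1986*a^2 - 0.8099*a - 0.321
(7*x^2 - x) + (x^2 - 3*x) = 8*x^2 - 4*x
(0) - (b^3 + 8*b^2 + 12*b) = -b^3 - 8*b^2 - 12*b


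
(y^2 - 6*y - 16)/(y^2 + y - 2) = (y - 8)/(y - 1)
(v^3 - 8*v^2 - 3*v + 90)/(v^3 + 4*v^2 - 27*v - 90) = (v - 6)/(v + 6)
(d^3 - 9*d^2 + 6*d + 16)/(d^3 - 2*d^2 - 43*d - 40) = (d - 2)/(d + 5)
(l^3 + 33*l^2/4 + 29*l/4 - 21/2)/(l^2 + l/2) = (4*l^3 + 33*l^2 + 29*l - 42)/(2*l*(2*l + 1))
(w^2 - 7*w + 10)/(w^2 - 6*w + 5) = (w - 2)/(w - 1)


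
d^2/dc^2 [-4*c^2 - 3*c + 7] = -8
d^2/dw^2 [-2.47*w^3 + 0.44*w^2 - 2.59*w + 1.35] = 0.88 - 14.82*w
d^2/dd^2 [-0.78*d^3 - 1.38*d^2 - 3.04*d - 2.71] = -4.68*d - 2.76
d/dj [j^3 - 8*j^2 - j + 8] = 3*j^2 - 16*j - 1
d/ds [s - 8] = 1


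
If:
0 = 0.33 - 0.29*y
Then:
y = 1.14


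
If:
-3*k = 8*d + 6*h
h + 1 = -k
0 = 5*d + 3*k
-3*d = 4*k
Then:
No Solution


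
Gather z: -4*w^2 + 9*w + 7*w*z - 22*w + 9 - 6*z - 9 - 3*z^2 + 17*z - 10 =-4*w^2 - 13*w - 3*z^2 + z*(7*w + 11) - 10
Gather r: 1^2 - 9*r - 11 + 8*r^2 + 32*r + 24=8*r^2 + 23*r + 14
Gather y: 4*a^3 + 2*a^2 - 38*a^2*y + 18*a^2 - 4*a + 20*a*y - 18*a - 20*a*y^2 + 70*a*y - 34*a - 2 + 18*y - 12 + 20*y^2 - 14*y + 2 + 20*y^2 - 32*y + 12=4*a^3 + 20*a^2 - 56*a + y^2*(40 - 20*a) + y*(-38*a^2 + 90*a - 28)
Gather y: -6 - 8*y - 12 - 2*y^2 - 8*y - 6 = -2*y^2 - 16*y - 24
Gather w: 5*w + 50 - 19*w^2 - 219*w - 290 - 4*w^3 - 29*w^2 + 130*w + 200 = -4*w^3 - 48*w^2 - 84*w - 40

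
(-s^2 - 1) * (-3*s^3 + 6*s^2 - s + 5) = 3*s^5 - 6*s^4 + 4*s^3 - 11*s^2 + s - 5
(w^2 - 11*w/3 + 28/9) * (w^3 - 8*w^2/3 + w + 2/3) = w^5 - 19*w^4/3 + 125*w^3/9 - 305*w^2/27 + 2*w/3 + 56/27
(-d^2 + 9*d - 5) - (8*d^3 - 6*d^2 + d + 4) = -8*d^3 + 5*d^2 + 8*d - 9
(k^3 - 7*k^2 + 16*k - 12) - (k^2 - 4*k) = k^3 - 8*k^2 + 20*k - 12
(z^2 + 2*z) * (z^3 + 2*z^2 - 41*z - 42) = z^5 + 4*z^4 - 37*z^3 - 124*z^2 - 84*z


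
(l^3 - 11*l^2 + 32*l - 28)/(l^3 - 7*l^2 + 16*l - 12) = (l - 7)/(l - 3)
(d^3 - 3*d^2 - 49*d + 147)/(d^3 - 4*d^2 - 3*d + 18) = (d^2 - 49)/(d^2 - d - 6)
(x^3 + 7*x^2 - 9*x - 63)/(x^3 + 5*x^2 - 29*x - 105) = (x - 3)/(x - 5)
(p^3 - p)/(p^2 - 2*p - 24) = (p^3 - p)/(p^2 - 2*p - 24)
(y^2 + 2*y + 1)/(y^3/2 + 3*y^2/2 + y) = 2*(y + 1)/(y*(y + 2))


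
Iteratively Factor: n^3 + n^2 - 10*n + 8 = (n - 2)*(n^2 + 3*n - 4) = (n - 2)*(n + 4)*(n - 1)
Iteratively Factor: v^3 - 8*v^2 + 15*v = (v - 5)*(v^2 - 3*v) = v*(v - 5)*(v - 3)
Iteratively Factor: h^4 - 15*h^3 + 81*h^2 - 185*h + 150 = (h - 5)*(h^3 - 10*h^2 + 31*h - 30) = (h - 5)*(h - 2)*(h^2 - 8*h + 15) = (h - 5)*(h - 3)*(h - 2)*(h - 5)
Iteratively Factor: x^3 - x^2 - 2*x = (x - 2)*(x^2 + x) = (x - 2)*(x + 1)*(x)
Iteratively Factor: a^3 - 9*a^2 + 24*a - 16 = (a - 4)*(a^2 - 5*a + 4) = (a - 4)^2*(a - 1)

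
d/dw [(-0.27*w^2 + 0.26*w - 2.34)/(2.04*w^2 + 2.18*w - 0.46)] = (-1.119*w^2 + 9.7956*w + 4.9816)/(4.1616*w^4 + 8.8944*w^3 + 2.8756*w^2 - 2.0056*w + 0.2116)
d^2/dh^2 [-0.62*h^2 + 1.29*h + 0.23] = -1.24000000000000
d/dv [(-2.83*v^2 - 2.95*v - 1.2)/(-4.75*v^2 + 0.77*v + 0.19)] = (-16.1916*v^2 - 12.4754*v + 0.3635)/(22.5625*v^4 - 7.315*v^3 - 1.2121*v^2 + 0.2926*v + 0.0361)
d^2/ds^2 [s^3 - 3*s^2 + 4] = 6*s - 6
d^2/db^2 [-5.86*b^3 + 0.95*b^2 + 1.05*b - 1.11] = 1.9 - 35.16*b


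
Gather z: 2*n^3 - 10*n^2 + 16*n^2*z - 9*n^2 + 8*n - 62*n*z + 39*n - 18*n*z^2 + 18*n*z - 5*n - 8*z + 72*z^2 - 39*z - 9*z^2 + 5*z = 2*n^3 - 19*n^2 + 42*n + z^2*(63 - 18*n) + z*(16*n^2 - 44*n - 42)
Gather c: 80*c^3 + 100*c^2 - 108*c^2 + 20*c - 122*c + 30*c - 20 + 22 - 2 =80*c^3 - 8*c^2 - 72*c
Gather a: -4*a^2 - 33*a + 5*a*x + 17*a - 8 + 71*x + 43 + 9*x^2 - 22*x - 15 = -4*a^2 + a*(5*x - 16) + 9*x^2 + 49*x + 20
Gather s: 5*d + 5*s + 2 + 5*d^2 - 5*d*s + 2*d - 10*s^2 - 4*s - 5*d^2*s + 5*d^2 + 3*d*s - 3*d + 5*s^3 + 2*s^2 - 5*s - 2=10*d^2 + 4*d + 5*s^3 - 8*s^2 + s*(-5*d^2 - 2*d - 4)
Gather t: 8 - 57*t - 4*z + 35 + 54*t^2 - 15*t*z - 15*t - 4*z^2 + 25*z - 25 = 54*t^2 + t*(-15*z - 72) - 4*z^2 + 21*z + 18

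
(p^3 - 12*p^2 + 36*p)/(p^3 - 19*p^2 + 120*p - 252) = p/(p - 7)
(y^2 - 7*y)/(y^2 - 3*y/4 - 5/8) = 8*y*(7 - y)/(-8*y^2 + 6*y + 5)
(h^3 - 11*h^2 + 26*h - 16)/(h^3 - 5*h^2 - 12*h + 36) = (h^2 - 9*h + 8)/(h^2 - 3*h - 18)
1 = 1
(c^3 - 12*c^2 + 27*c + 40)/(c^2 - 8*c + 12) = (c^3 - 12*c^2 + 27*c + 40)/(c^2 - 8*c + 12)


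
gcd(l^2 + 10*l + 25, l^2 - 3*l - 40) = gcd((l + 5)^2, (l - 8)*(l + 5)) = l + 5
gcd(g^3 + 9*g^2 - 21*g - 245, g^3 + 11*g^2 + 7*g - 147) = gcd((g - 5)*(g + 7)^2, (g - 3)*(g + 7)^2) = g^2 + 14*g + 49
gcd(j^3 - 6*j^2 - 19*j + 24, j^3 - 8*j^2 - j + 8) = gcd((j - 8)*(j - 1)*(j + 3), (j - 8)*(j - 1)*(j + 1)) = j^2 - 9*j + 8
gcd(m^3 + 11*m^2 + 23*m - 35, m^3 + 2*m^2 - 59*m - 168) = m + 7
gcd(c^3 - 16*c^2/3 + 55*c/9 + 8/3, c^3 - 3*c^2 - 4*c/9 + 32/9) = c - 8/3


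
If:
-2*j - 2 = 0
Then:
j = -1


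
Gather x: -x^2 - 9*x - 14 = -x^2 - 9*x - 14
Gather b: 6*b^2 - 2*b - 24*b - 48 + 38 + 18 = 6*b^2 - 26*b + 8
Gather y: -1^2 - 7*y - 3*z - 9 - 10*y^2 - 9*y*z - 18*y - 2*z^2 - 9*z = -10*y^2 + y*(-9*z - 25) - 2*z^2 - 12*z - 10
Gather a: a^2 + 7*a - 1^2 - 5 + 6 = a^2 + 7*a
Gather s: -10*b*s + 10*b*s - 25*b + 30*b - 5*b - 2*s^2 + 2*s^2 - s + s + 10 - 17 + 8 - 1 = 0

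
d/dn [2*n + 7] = 2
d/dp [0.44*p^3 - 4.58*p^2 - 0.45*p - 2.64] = 1.32*p^2 - 9.16*p - 0.45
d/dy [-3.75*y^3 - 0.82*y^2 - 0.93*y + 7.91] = -11.25*y^2 - 1.64*y - 0.93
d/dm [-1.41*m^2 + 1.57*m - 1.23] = 1.57 - 2.82*m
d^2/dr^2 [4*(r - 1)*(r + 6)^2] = 24*r + 88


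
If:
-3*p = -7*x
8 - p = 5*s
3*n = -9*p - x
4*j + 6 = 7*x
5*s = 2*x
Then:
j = 45/26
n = -176/13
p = 56/13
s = 48/65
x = 24/13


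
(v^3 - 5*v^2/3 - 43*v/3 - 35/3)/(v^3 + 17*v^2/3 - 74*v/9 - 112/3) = 3*(v^2 - 4*v - 5)/(3*v^2 + 10*v - 48)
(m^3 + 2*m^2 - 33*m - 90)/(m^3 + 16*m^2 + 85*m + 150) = (m^2 - 3*m - 18)/(m^2 + 11*m + 30)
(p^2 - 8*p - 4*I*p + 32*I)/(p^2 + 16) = (p - 8)/(p + 4*I)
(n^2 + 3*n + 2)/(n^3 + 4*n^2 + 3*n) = (n + 2)/(n*(n + 3))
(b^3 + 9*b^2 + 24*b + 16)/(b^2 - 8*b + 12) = (b^3 + 9*b^2 + 24*b + 16)/(b^2 - 8*b + 12)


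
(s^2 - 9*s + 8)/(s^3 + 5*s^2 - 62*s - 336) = (s - 1)/(s^2 + 13*s + 42)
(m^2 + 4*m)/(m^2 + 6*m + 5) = m*(m + 4)/(m^2 + 6*m + 5)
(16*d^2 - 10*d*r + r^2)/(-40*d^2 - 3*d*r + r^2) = (-2*d + r)/(5*d + r)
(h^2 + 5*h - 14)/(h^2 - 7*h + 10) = (h + 7)/(h - 5)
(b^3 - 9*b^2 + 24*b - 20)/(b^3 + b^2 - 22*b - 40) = (b^2 - 4*b + 4)/(b^2 + 6*b + 8)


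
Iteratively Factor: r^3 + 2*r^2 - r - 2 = (r + 1)*(r^2 + r - 2) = (r - 1)*(r + 1)*(r + 2)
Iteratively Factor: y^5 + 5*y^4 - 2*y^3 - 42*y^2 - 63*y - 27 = (y - 3)*(y^4 + 8*y^3 + 22*y^2 + 24*y + 9) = (y - 3)*(y + 1)*(y^3 + 7*y^2 + 15*y + 9) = (y - 3)*(y + 1)*(y + 3)*(y^2 + 4*y + 3) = (y - 3)*(y + 1)*(y + 3)^2*(y + 1)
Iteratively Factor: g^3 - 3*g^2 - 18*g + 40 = (g + 4)*(g^2 - 7*g + 10) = (g - 5)*(g + 4)*(g - 2)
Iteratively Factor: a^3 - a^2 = (a)*(a^2 - a) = a*(a - 1)*(a)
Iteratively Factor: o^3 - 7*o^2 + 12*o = (o)*(o^2 - 7*o + 12) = o*(o - 4)*(o - 3)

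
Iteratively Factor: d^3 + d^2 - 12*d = (d + 4)*(d^2 - 3*d) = d*(d + 4)*(d - 3)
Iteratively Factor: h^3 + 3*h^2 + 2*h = (h + 1)*(h^2 + 2*h) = h*(h + 1)*(h + 2)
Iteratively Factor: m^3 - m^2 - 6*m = (m)*(m^2 - m - 6) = m*(m - 3)*(m + 2)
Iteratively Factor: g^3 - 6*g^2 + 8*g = (g)*(g^2 - 6*g + 8) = g*(g - 2)*(g - 4)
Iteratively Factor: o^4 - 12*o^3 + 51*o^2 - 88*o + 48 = (o - 4)*(o^3 - 8*o^2 + 19*o - 12) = (o - 4)^2*(o^2 - 4*o + 3) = (o - 4)^2*(o - 3)*(o - 1)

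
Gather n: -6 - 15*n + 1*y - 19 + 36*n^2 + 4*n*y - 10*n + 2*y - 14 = 36*n^2 + n*(4*y - 25) + 3*y - 39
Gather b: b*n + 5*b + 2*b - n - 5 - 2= b*(n + 7) - n - 7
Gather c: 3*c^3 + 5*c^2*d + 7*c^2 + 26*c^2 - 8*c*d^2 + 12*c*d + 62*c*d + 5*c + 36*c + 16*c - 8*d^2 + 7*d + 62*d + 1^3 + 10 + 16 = 3*c^3 + c^2*(5*d + 33) + c*(-8*d^2 + 74*d + 57) - 8*d^2 + 69*d + 27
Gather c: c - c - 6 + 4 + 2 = 0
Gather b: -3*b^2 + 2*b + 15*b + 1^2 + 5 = -3*b^2 + 17*b + 6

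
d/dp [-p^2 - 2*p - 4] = -2*p - 2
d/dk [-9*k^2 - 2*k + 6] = -18*k - 2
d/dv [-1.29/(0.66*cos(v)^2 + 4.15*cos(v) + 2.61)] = -(1.7028*cos(v) + 5.3535)*sin(v)/(0.66*cos(v)^2 + 4.15*cos(v) + 2.61)^2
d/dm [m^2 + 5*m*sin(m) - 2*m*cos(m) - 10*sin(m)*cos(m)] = 2*m*sin(m) + 5*m*cos(m) + 2*m + 5*sin(m) - 2*cos(m) - 10*cos(2*m)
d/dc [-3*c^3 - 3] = -9*c^2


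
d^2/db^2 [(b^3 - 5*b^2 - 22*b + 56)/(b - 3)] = 2*(b^3 - 9*b^2 + 27*b - 55)/(b^3 - 9*b^2 + 27*b - 27)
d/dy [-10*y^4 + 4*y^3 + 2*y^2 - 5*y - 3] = -40*y^3 + 12*y^2 + 4*y - 5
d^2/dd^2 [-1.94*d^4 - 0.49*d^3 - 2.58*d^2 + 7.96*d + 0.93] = -23.28*d^2 - 2.94*d - 5.16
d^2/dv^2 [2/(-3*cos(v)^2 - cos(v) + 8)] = 2*(36*sin(v)^4 - 115*sin(v)^2 - 13*cos(v)/4 + 9*cos(3*v)/4 + 29)/(-3*sin(v)^2 + cos(v) - 5)^3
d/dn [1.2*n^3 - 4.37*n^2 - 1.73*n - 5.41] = 3.6*n^2 - 8.74*n - 1.73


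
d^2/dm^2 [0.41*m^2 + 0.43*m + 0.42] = 0.820000000000000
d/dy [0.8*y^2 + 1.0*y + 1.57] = 1.6*y + 1.0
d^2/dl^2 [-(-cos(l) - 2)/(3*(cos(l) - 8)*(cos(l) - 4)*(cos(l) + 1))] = (-768*(1 - cos(l)^2)^2 - 42*sin(l)^6 - 4*cos(l)^7 - 27*cos(l)^6 + 207*cos(l)^5 - 366*cos(l)^3 - 3330*cos(l)^2 - 656*cos(l) + 2538)/(3*(cos(l) - 8)^3*(cos(l) - 4)^3*(cos(l) + 1)^3)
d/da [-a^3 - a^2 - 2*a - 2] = -3*a^2 - 2*a - 2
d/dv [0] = 0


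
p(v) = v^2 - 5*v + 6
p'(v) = 2*v - 5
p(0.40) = 4.16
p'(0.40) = -4.20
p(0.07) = 5.65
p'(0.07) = -4.86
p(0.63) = 3.25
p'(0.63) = -3.74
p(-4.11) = 43.44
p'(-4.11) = -13.22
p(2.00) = 0.00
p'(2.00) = -1.00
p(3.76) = 1.34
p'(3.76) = 2.52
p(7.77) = 27.52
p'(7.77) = 10.54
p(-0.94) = 11.58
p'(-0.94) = -6.88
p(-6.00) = 72.00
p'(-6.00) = -17.00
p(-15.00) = 306.00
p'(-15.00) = -35.00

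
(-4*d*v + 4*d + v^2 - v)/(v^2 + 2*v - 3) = (-4*d + v)/(v + 3)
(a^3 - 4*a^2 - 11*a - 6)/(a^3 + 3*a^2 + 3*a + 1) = (a - 6)/(a + 1)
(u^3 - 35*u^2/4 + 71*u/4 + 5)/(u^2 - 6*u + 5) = (u^2 - 15*u/4 - 1)/(u - 1)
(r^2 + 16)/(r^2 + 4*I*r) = (r - 4*I)/r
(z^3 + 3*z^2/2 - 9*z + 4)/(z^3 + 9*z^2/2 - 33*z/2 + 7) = (z + 4)/(z + 7)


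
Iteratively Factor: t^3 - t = (t - 1)*(t^2 + t) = (t - 1)*(t + 1)*(t)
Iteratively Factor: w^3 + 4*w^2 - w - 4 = (w + 1)*(w^2 + 3*w - 4) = (w - 1)*(w + 1)*(w + 4)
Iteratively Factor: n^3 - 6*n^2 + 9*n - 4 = (n - 1)*(n^2 - 5*n + 4) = (n - 1)^2*(n - 4)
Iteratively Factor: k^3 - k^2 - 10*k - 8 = (k - 4)*(k^2 + 3*k + 2) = (k - 4)*(k + 2)*(k + 1)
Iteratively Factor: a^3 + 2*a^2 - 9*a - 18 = (a - 3)*(a^2 + 5*a + 6) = (a - 3)*(a + 3)*(a + 2)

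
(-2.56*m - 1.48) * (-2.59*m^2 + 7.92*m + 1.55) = 6.6304*m^3 - 16.442*m^2 - 15.6896*m - 2.294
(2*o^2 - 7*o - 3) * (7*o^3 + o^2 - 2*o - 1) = 14*o^5 - 47*o^4 - 32*o^3 + 9*o^2 + 13*o + 3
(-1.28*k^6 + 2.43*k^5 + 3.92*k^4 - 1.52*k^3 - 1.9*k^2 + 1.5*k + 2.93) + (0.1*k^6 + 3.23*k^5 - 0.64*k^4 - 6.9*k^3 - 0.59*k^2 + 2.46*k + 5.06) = -1.18*k^6 + 5.66*k^5 + 3.28*k^4 - 8.42*k^3 - 2.49*k^2 + 3.96*k + 7.99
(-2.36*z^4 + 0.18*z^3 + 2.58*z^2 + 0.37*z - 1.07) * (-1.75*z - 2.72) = 4.13*z^5 + 6.1042*z^4 - 5.0046*z^3 - 7.6651*z^2 + 0.8661*z + 2.9104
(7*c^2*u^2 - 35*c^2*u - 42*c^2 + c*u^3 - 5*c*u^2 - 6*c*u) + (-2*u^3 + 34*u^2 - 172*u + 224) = 7*c^2*u^2 - 35*c^2*u - 42*c^2 + c*u^3 - 5*c*u^2 - 6*c*u - 2*u^3 + 34*u^2 - 172*u + 224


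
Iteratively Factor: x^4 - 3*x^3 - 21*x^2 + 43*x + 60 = (x - 3)*(x^3 - 21*x - 20) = (x - 3)*(x + 4)*(x^2 - 4*x - 5) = (x - 5)*(x - 3)*(x + 4)*(x + 1)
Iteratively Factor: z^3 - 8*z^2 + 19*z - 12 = (z - 3)*(z^2 - 5*z + 4) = (z - 4)*(z - 3)*(z - 1)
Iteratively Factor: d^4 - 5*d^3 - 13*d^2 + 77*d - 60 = (d - 1)*(d^3 - 4*d^2 - 17*d + 60) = (d - 1)*(d + 4)*(d^2 - 8*d + 15) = (d - 3)*(d - 1)*(d + 4)*(d - 5)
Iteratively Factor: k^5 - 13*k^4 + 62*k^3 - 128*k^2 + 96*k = (k - 4)*(k^4 - 9*k^3 + 26*k^2 - 24*k) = (k - 4)*(k - 3)*(k^3 - 6*k^2 + 8*k) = k*(k - 4)*(k - 3)*(k^2 - 6*k + 8) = k*(k - 4)^2*(k - 3)*(k - 2)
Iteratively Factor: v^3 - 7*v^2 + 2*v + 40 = (v - 5)*(v^2 - 2*v - 8) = (v - 5)*(v + 2)*(v - 4)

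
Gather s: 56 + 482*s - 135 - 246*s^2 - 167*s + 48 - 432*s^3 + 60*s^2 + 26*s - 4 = -432*s^3 - 186*s^2 + 341*s - 35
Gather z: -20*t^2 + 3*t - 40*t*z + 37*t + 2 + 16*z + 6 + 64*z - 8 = -20*t^2 + 40*t + z*(80 - 40*t)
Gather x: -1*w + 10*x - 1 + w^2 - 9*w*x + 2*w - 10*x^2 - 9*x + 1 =w^2 + w - 10*x^2 + x*(1 - 9*w)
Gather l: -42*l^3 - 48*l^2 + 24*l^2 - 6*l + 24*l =-42*l^3 - 24*l^2 + 18*l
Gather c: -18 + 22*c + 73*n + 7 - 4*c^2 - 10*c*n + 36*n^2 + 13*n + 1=-4*c^2 + c*(22 - 10*n) + 36*n^2 + 86*n - 10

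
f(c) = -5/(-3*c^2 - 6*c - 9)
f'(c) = -5*(6*c + 6)/(-3*c^2 - 6*c - 9)^2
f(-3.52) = 0.20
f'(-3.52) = 0.12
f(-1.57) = 0.72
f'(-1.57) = 0.35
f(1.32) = 0.23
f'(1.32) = -0.14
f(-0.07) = 0.58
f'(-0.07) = -0.38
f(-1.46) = 0.75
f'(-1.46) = 0.31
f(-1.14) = 0.83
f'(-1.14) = 0.11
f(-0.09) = 0.59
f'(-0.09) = -0.38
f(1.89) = 0.16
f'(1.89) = -0.09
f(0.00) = 0.56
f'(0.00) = -0.37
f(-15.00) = 0.01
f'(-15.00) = 0.00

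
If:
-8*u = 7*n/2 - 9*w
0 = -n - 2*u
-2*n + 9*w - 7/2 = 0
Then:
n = -7/5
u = 7/10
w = 7/90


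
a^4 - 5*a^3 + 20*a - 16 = (a - 4)*(a - 2)*(a - 1)*(a + 2)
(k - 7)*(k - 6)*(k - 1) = k^3 - 14*k^2 + 55*k - 42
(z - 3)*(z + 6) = z^2 + 3*z - 18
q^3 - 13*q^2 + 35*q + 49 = (q - 7)^2*(q + 1)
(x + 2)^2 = x^2 + 4*x + 4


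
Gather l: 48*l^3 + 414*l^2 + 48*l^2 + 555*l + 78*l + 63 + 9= 48*l^3 + 462*l^2 + 633*l + 72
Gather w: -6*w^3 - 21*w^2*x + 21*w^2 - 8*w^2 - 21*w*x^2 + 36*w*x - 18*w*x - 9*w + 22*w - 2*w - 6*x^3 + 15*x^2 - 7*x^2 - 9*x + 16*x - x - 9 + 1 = -6*w^3 + w^2*(13 - 21*x) + w*(-21*x^2 + 18*x + 11) - 6*x^3 + 8*x^2 + 6*x - 8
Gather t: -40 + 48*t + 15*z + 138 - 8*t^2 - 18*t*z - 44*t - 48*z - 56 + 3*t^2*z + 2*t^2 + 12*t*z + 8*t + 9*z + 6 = t^2*(3*z - 6) + t*(12 - 6*z) - 24*z + 48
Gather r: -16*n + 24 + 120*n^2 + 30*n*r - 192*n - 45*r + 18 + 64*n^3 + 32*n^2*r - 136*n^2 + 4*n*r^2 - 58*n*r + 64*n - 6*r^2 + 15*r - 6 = 64*n^3 - 16*n^2 - 144*n + r^2*(4*n - 6) + r*(32*n^2 - 28*n - 30) + 36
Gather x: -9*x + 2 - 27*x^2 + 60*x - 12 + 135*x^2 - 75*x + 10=108*x^2 - 24*x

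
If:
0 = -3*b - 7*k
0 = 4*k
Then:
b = 0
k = 0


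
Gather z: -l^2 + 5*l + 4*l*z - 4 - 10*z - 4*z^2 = -l^2 + 5*l - 4*z^2 + z*(4*l - 10) - 4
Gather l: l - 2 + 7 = l + 5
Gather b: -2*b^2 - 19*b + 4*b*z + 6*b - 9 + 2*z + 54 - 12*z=-2*b^2 + b*(4*z - 13) - 10*z + 45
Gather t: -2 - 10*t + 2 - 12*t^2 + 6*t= -12*t^2 - 4*t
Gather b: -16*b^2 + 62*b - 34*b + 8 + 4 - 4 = -16*b^2 + 28*b + 8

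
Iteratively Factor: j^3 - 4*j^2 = (j - 4)*(j^2) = j*(j - 4)*(j)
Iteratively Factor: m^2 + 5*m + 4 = (m + 4)*(m + 1)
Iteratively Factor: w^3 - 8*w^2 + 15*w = (w)*(w^2 - 8*w + 15) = w*(w - 3)*(w - 5)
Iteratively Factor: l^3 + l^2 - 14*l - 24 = (l - 4)*(l^2 + 5*l + 6) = (l - 4)*(l + 2)*(l + 3)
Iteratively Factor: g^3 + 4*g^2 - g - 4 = (g + 4)*(g^2 - 1) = (g + 1)*(g + 4)*(g - 1)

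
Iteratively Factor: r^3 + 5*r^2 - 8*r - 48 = (r + 4)*(r^2 + r - 12) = (r + 4)^2*(r - 3)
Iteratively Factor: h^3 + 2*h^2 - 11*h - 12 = (h + 4)*(h^2 - 2*h - 3) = (h - 3)*(h + 4)*(h + 1)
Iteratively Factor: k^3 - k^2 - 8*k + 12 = (k - 2)*(k^2 + k - 6) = (k - 2)*(k + 3)*(k - 2)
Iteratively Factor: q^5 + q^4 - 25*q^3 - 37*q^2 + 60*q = (q + 3)*(q^4 - 2*q^3 - 19*q^2 + 20*q) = (q - 1)*(q + 3)*(q^3 - q^2 - 20*q) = (q - 5)*(q - 1)*(q + 3)*(q^2 + 4*q) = (q - 5)*(q - 1)*(q + 3)*(q + 4)*(q)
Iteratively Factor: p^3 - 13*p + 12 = (p - 1)*(p^2 + p - 12) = (p - 3)*(p - 1)*(p + 4)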